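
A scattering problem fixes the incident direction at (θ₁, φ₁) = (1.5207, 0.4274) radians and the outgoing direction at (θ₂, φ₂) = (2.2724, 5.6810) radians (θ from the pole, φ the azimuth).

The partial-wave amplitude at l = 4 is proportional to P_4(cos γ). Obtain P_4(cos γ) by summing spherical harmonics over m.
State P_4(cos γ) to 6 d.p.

-0.038797

Term-by-term m-sum for l=4 (normalisation 4π/9 = 1.396263):
  [-4]  conj(Y_{4,-4})(Ω₁) = -0.060921+0.436081i ; Y_{4,-4}(Ω₂) = -0.111951+0.100763i ; Δ = -0.037121-0.054958i
  [-3]  conj(Y_{4,-3})(Ω₁) = +0.017772+0.059860i ; Y_{4,-3}(Ω₂) = +0.084089-0.350040i ; Δ = +0.022448-0.001187i
  [-2]  conj(Y_{4,-2})(Ω₁) = -0.215176-0.247326i ; Y_{4,-2}(Ω₂) = +0.133985+0.349139i ; Δ = +0.057521-0.108264i
  [-1]  conj(Y_{4,-1})(Ω₁) = -0.064218-0.029250i ; Y_{4,-1}(Ω₂) = +0.016111+0.011074i ; Δ = -0.000711-0.001182i
  [+0]  conj(Y_{4,0})(Ω₁) = +0.309422-0.000000i ; Y_{4,0}(Ω₂) = -0.362162+0.000000i ; Δ = -0.112061+0.000000i
  [+1]  conj(Y_{4,1})(Ω₁) = +0.064218-0.029250i ; Y_{4,1}(Ω₂) = -0.016111+0.011074i ; Δ = -0.000711+0.001182i
  [+2]  conj(Y_{4,2})(Ω₁) = -0.215176+0.247326i ; Y_{4,2}(Ω₂) = +0.133985-0.349139i ; Δ = +0.057521+0.108264i
  [+3]  conj(Y_{4,3})(Ω₁) = -0.017772+0.059860i ; Y_{4,3}(Ω₂) = -0.084089-0.350040i ; Δ = +0.022448+0.001187i
  [+4]  conj(Y_{4,4})(Ω₁) = -0.060921-0.436081i ; Y_{4,4}(Ω₂) = -0.111951-0.100763i ; Δ = -0.037121+0.054958i
Accumulated sum -0.027787-0.000000i; after 4π/(2l+1) scaling, -0.038797-0.000000i ⇒ P_4 = -0.038797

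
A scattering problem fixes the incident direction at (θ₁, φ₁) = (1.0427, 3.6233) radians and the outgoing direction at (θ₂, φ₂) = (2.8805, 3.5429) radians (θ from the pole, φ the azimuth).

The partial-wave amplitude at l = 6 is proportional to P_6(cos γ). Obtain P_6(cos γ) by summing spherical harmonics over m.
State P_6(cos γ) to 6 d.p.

0.055332

Summing Y*_{l m}(θ₁,φ₁)·Y_{l m}(θ₂,φ₂) over m ∈ [−6, 6]; prefactor 4π/(2·6+1) = 0.966644:
  [-6]  conj(Y_{6,-6})(Ω₁) = -0.194330+0.049900i ; Y_{6,-6}(Ω₂) = -0.000106-0.000096i ; Δ = +0.000025+0.000013i
  [-5]  conj(Y_{6,-5})(Ω₁) = +0.301301-0.271302i ; Y_{6,-5}(Ω₂) = -0.000782-0.001680i ; Δ = -0.000691-0.000294i
  [-4]  conj(Y_{6,-4})(Ω₁) = -0.124118+0.333758i ; Y_{6,-4}(Ω₂) = -0.000505-0.014672i ; Δ = +0.004960+0.001652i
  [-3]  conj(Y_{6,-3})(Ω₁) = +0.005490+0.043450i ; Y_{6,-3}(Ω₂) = +0.028216-0.073428i ; Δ = +0.003345+0.000823i
  [-2]  conj(Y_{6,-2})(Ω₁) = -0.200102-0.287904i ; Y_{6,-2}(Ω₂) = +0.195251-0.202092i ; Δ = -0.097253-0.015775i
  [-1]  conj(Y_{6,-1})(Ω₁) = +0.077818+0.040682i ; Y_{6,-1}(Ω₂) = +0.543610-0.230673i ; Δ = +0.051687+0.004165i
  [+0]  conj(Y_{6,0})(Ω₁) = +0.326355-0.000000i ; Y_{6,0}(Ω₂) = +0.407825+0.000000i ; Δ = +0.133096+0.000000i
  [+1]  conj(Y_{6,1})(Ω₁) = -0.077818+0.040682i ; Y_{6,1}(Ω₂) = -0.543610-0.230673i ; Δ = +0.051687-0.004165i
  [+2]  conj(Y_{6,2})(Ω₁) = -0.200102+0.287904i ; Y_{6,2}(Ω₂) = +0.195251+0.202092i ; Δ = -0.097253+0.015775i
  [+3]  conj(Y_{6,3})(Ω₁) = -0.005490+0.043450i ; Y_{6,3}(Ω₂) = -0.028216-0.073428i ; Δ = +0.003345-0.000823i
  [+4]  conj(Y_{6,4})(Ω₁) = -0.124118-0.333758i ; Y_{6,4}(Ω₂) = -0.000505+0.014672i ; Δ = +0.004960-0.001652i
  [+5]  conj(Y_{6,5})(Ω₁) = -0.301301-0.271302i ; Y_{6,5}(Ω₂) = +0.000782-0.001680i ; Δ = -0.000691+0.000294i
  [+6]  conj(Y_{6,6})(Ω₁) = -0.194330-0.049900i ; Y_{6,6}(Ω₂) = -0.000106+0.000096i ; Δ = +0.000025-0.000013i
Accumulated sum +0.057241+0.000000i; after 4π/(2l+1) scaling, +0.055332+0.000000i ⇒ P_6 = 0.055332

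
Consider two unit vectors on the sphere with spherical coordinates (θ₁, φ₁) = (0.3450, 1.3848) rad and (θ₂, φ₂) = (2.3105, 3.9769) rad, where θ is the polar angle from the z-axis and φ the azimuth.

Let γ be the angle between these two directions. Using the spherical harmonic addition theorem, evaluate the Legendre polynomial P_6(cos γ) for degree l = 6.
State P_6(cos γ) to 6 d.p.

Summing Y*_{l m}(θ₁,φ₁)·Y_{l m}(θ₂,φ₂) over m ∈ [−6, 6]; prefactor 4π/(2·6+1) = 0.966644:
  m=-6: Y*=-0.00032 + 0.00065j  Y=0.02315 + 0.07498j  product -0.00006 - 0.00001j
  m=-5: Y*=0.00559 + 0.00417j  Y=-0.12666 + 0.21329j  product -0.00160 + 0.00066j
  m=-4: Y*=0.03002 - 0.02763j  Y=-0.41623 + 0.08422j  product -0.01017 + 0.01403j
  m=-3: Y*=-0.08465 - 0.13562j  Y=-0.28453 - 0.20993j  product -0.00439 + 0.05636j
  m=-2: Y*=-0.37972 + 0.14815j  Y=0.00648 + 0.06467j  product -0.01204 - 0.02360j
  m=-1: Y*=0.10461 + 0.55591j  Y=-0.25024 + 0.27655j  product -0.17991 - 0.11018j
  m=+0: Y*=0.08798 + 0.00000j  Y=-0.04160 + 0.00000j  product -0.00366 + 0.00000j
  m=+1: Y*=-0.10461 + 0.55591j  Y=0.25024 + 0.27655j  product -0.17991 + 0.11018j
  m=+2: Y*=-0.37972 - 0.14815j  Y=0.00648 - 0.06467j  product -0.01204 + 0.02360j
  m=+3: Y*=0.08465 - 0.13562j  Y=0.28453 - 0.20993j  product -0.00439 - 0.05636j
  m=+4: Y*=0.03002 + 0.02763j  Y=-0.41623 - 0.08422j  product -0.01017 - 0.01403j
  m=+5: Y*=-0.00559 + 0.00417j  Y=0.12666 + 0.21329j  product -0.00160 - 0.00066j
  m=+6: Y*=-0.00032 - 0.00065j  Y=0.02315 - 0.07498j  product -0.00006 + 0.00001j
Accumulated sum -0.41998 + 0.00000j; after 4π/(2l+1) scaling, -0.40597 + 0.00000j ⇒ P_6 = -0.405975

-0.405975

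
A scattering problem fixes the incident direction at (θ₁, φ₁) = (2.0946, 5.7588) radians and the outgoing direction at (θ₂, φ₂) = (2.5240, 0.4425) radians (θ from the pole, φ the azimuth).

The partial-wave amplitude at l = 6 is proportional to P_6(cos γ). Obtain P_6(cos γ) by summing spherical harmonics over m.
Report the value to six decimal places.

-0.100877

Summing Y*_{l m}(θ₁,φ₁)·Y_{l m}(θ₂,φ₂) over m ∈ [−6, 6]; prefactor 4π/(2·6+1) = 0.966644:
  [-6]  conj(Y_{6,-6})(Ω₁) = -0.203654+0.000961i ; Y_{6,-6}(Ω₂) = -0.016101-0.008518i ; Δ = +0.003287+0.001719i
  [-5]  conj(Y_{6,-5})(Ω₁) = +0.353709+0.202363i ; Y_{6,-5}(Ω₂) = +0.053174+0.071164i ; Δ = +0.004407+0.035932i
  [-4]  conj(Y_{6,-4})(Ω₁) = -0.176673-0.303795i ; Y_{6,-4}(Ω₂) = -0.050106-0.248193i ; Δ = -0.066548+0.059071i
  [-3]  conj(Y_{6,-3})(Ω₁) = -0.000124-0.052473i ; Y_{6,-3}(Ω₂) = -0.107105+0.431504i ; Δ = +0.022656+0.005567i
  [-2]  conj(Y_{6,-2})(Ω₁) = -0.175082+0.304356i ; Y_{6,-2}(Ω₂) = +0.250027-0.305546i ; Δ = +0.049220+0.129593i
  [-1]  conj(Y_{6,-1})(Ω₁) = +0.067945-0.039299i ; Y_{6,-1}(Ω₂) = +0.063470-0.030075i ; Δ = +0.003131-0.004538i
  [+0]  conj(Y_{6,0})(Ω₁) = +0.328668-0.000000i ; Y_{6,0}(Ω₂) = -0.415807+0.000000i ; Δ = -0.136663+0.000000i
  [+1]  conj(Y_{6,1})(Ω₁) = -0.067945-0.039299i ; Y_{6,1}(Ω₂) = -0.063470-0.030075i ; Δ = +0.003131+0.004538i
  [+2]  conj(Y_{6,2})(Ω₁) = -0.175082-0.304356i ; Y_{6,2}(Ω₂) = +0.250027+0.305546i ; Δ = +0.049220-0.129593i
  [+3]  conj(Y_{6,3})(Ω₁) = +0.000124-0.052473i ; Y_{6,3}(Ω₂) = +0.107105+0.431504i ; Δ = +0.022656-0.005567i
  [+4]  conj(Y_{6,4})(Ω₁) = -0.176673+0.303795i ; Y_{6,4}(Ω₂) = -0.050106+0.248193i ; Δ = -0.066548-0.059071i
  [+5]  conj(Y_{6,5})(Ω₁) = -0.353709+0.202363i ; Y_{6,5}(Ω₂) = -0.053174+0.071164i ; Δ = +0.004407-0.035932i
  [+6]  conj(Y_{6,6})(Ω₁) = -0.203654-0.000961i ; Y_{6,6}(Ω₂) = -0.016101+0.008518i ; Δ = +0.003287-0.001719i
Accumulated sum -0.104358+0.000000i; after 4π/(2l+1) scaling, -0.100877+0.000000i ⇒ P_6 = -0.100877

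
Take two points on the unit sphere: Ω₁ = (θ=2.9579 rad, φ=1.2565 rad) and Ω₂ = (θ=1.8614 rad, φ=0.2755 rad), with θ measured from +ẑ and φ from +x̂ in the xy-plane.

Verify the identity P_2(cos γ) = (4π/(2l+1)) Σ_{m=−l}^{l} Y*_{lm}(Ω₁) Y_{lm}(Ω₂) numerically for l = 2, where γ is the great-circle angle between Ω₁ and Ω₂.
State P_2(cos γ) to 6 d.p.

Term-by-term m-sum for l=2 (normalisation 4π/5 = 2.513274):
  [-2]  conj(Y_{2,-2})(Ω₁) = -0.01042 + 0.00758j ; Y_{2,-2}(Ω₂) = 0.30209 - 0.18563j ; Δ = -0.00174 + 0.00422j
  [-1]  conj(Y_{2,-1})(Ω₁) = -0.04289 - 0.13194j ; Y_{2,-1}(Ω₂) = -0.20408 + 0.05769j ; Δ = 0.01637 + 0.02445j
  [+0]  conj(Y_{2,0})(Ω₁) = 0.59921 + 0.00000j ; Y_{2,0}(Ω₂) = -0.23771 + 0.00000j ; Δ = -0.14244 + 0.00000j
  [+1]  conj(Y_{2,1})(Ω₁) = 0.04289 - 0.13194j ; Y_{2,1}(Ω₂) = 0.20408 + 0.05769j ; Δ = 0.01637 - 0.02445j
  [+2]  conj(Y_{2,2})(Ω₁) = -0.01042 - 0.00758j ; Y_{2,2}(Ω₂) = 0.30209 + 0.18563j ; Δ = -0.00174 - 0.00422j
Σ over m = -0.11319 + 0.00000j; ×(4π/5) → -0.28449 + 0.00000j. Real part: -0.284487

-0.284487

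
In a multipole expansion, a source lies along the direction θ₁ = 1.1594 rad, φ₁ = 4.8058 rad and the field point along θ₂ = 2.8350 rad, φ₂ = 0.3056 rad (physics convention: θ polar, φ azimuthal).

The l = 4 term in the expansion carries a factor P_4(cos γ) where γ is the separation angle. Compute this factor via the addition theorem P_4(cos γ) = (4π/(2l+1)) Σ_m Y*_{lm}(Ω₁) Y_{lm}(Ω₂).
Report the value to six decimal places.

Addition theorem: P_4(cos γ) = (4π/9) Σ_m Y*_{lm}(Ω₁) Y_{lm}(Ω₂), m = −4…4:
  m=-4: Y*=0.29077 + 0.11400j  Y=0.00125 - 0.00345j  product 0.00076 - 0.00086j
  m=-3: Y*=-0.10660 + 0.37037j  Y=-0.01996 + 0.02604j  product -0.00752 - 0.01017j
  m=-2: Y*=-0.03297 - 0.00623j  Y=0.13382 - 0.09377j  product -0.00500 + 0.00226j
  m=-1: Y*=-0.03042 + 0.32467j  Y=-0.43650 + 0.13771j  product -0.03143 - 0.14591j
  m=+0: Y*=-0.09545 + 0.00000j  Y=0.49156 + 0.00000j  product -0.04692 + 0.00000j
  m=+1: Y*=0.03042 + 0.32467j  Y=0.43650 + 0.13771j  product -0.03143 + 0.14591j
  m=+2: Y*=-0.03297 + 0.00623j  Y=0.13382 + 0.09377j  product -0.00500 - 0.00226j
  m=+3: Y*=0.10660 + 0.37037j  Y=0.01996 + 0.02604j  product -0.00752 + 0.01017j
  m=+4: Y*=0.29077 - 0.11400j  Y=0.00125 + 0.00345j  product 0.00076 + 0.00086j
Total Σ_m = -0.13330 + 0.00000j. Multiply by 1.396263: -0.18612 + 0.00000j. P_4(cos γ) = -0.186116

-0.186116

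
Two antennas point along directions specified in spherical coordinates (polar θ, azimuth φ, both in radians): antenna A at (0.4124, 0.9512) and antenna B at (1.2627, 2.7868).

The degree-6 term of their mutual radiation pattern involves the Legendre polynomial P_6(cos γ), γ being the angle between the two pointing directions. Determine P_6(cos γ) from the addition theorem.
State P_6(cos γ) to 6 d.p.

-0.124143

Term-by-term m-sum for l=6 (normalisation 4π/13 = 0.966644):
  term(m=-6) = +0.000013+0.000724i   from Y*(Ω₁)=+0.001680-0.001091i, Y(Ω₂)=-0.191501+0.306838i
  term(m=-5) = -0.006132-0.001545i   from Y*(Ω₁)=+0.000691-0.015844i, Y(Ω₂)=+0.080451-0.390523i
  term(m=-4) = +0.000126-0.000224i   from Y*(Ω₁)=-0.059737-0.046670i, Y(Ω₂)=+0.000513+0.003354i
  term(m=-3) = -0.058075-0.057038i   from Y*(Ω₁)=-0.229641+0.068026i, Y(Ω₂)=+0.164853+0.297212i
  term(m=-2) = +0.045919-0.026880i   from Y*(Ω₁)=-0.155700+0.452200i, Y(Ω₂)=-0.084401-0.072484i
  term(m=-1) = -0.036450-0.134416i   from Y*(Ω₁)=+0.269550+0.377892i, Y(Ω₂)=-0.281350-0.104232i
  term(m=+0) = -0.019228-0.000000i   from Y*(Ω₁)=-0.139296-0.000000i, Y(Ω₂)=+0.138039+0.000000i
  term(m=+1) = -0.036450+0.134416i   from Y*(Ω₁)=-0.269550+0.377892i, Y(Ω₂)=+0.281350-0.104232i
  term(m=+2) = +0.045919+0.026880i   from Y*(Ω₁)=-0.155700-0.452200i, Y(Ω₂)=-0.084401+0.072484i
  term(m=+3) = -0.058075+0.057038i   from Y*(Ω₁)=+0.229641+0.068026i, Y(Ω₂)=-0.164853+0.297212i
  term(m=+4) = +0.000126+0.000224i   from Y*(Ω₁)=-0.059737+0.046670i, Y(Ω₂)=+0.000513-0.003354i
  term(m=+5) = -0.006132+0.001545i   from Y*(Ω₁)=-0.000691-0.015844i, Y(Ω₂)=-0.080451-0.390523i
  term(m=+6) = +0.000013-0.000724i   from Y*(Ω₁)=+0.001680+0.001091i, Y(Ω₂)=-0.191501-0.306838i
Σ over m = -0.128427+0.000000i; ×(4π/13) → -0.124143+0.000000i. Real part: -0.124143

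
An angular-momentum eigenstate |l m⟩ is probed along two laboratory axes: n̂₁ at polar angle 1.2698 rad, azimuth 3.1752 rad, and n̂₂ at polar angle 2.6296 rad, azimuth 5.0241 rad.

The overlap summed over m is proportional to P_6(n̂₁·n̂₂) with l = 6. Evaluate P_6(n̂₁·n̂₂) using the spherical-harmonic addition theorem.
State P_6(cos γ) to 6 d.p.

Summing Y*_{l m}(θ₁,φ₁)·Y_{l m}(θ₂,φ₂) over m ∈ [−6, 6]; prefactor 4π/(2·6+1) = 0.966644:
  [-6]  conj(Y_{6,-6})(Ω₁) = 0.35914 + 0.07342j ; Y_{6,-6}(Ω₂) = 0.00197 + 0.00638j ; Δ = 0.00024 + 0.00244j
  [-5]  conj(Y_{6,-5})(Ω₁) = -0.38864 - 0.06593j ; Y_{6,-5}(Ω₂) = -0.04117 - 0.00050j ; Δ = 0.01597 + 0.00291j
  [-4]  conj(Y_{6,-4})(Ω₁) = -0.00975 - 0.00132j ; Y_{6,-4}(Ω₂) = 0.04815 - 0.14340j ; Δ = -0.00066 + 0.00133j
  [-3]  conj(Y_{6,-3})(Ω₁) = 0.34029 + 0.03443j ; Y_{6,-3}(Ω₂) = 0.28799 + 0.21249j ; Δ = 0.09069 + 0.08222j
  [-2]  conj(Y_{6,-2})(Ω₁) = -0.09697 - 0.00653j ; Y_{6,-2}(Ω₂) = -0.40494 + 0.29118j ; Δ = 0.04117 - 0.02559j
  [-1]  conj(Y_{6,-1})(Ω₁) = -0.30522 - 0.01026j ; Y_{6,-1}(Ω₂) = -0.06802 - 0.21109j ; Δ = 0.01859 + 0.06513j
  [+0]  conj(Y_{6,0})(Ω₁) = 0.12411 + 0.00000j ; Y_{6,0}(Ω₂) = -0.36495 + 0.00000j ; Δ = -0.04529 + 0.00000j
  [+1]  conj(Y_{6,1})(Ω₁) = 0.30522 - 0.01026j ; Y_{6,1}(Ω₂) = 0.06802 - 0.21109j ; Δ = 0.01859 - 0.06513j
  [+2]  conj(Y_{6,2})(Ω₁) = -0.09697 + 0.00653j ; Y_{6,2}(Ω₂) = -0.40494 - 0.29118j ; Δ = 0.04117 + 0.02559j
  [+3]  conj(Y_{6,3})(Ω₁) = -0.34029 + 0.03443j ; Y_{6,3}(Ω₂) = -0.28799 + 0.21249j ; Δ = 0.09069 - 0.08222j
  [+4]  conj(Y_{6,4})(Ω₁) = -0.00975 + 0.00132j ; Y_{6,4}(Ω₂) = 0.04815 + 0.14340j ; Δ = -0.00066 - 0.00133j
  [+5]  conj(Y_{6,5})(Ω₁) = 0.38864 - 0.06593j ; Y_{6,5}(Ω₂) = 0.04117 - 0.00050j ; Δ = 0.01597 - 0.00291j
  [+6]  conj(Y_{6,6})(Ω₁) = 0.35914 - 0.07342j ; Y_{6,6}(Ω₂) = 0.00197 - 0.00638j ; Δ = 0.00024 - 0.00244j
Total Σ_m = 0.28670 - 0.00000j. Multiply by 0.966644: 0.27714 - 0.00000j. P_6(cos γ) = 0.277137

0.277137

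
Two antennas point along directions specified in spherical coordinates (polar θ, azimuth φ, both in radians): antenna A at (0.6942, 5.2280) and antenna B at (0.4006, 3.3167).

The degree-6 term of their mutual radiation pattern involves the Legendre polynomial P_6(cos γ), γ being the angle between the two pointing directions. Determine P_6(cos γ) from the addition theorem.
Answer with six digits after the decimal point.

0.109112

Term-by-term m-sum for l=6 (normalisation 4π/13 = 0.966644):
  m=-6: Y*=+0.033088-0.001587i  Y=+0.000844-0.001474i  product +0.000026-0.000050i
  m=-5: Y*=+0.073638+0.116537i  Y=-0.008903+0.010672i  product -0.001899-0.000252i
  m=-4: Y*=-0.155128+0.289684i  Y=+0.052534-0.044288i  product +0.004680+0.022089i
  m=-3: Y*=-0.458400+0.010987i  Y=-0.194725+0.112872i  product +0.088022-0.053880i
  m=-2: Y*=-0.128888-0.215225i  Y=+0.440282-0.160823i  product -0.091360-0.074032i
  m=-1: Y*=-0.120505+0.212625i  Y=-0.479046+0.084752i  product +0.039707-0.112070i
  m=+0: Y*=-0.335427-0.000000i  Y=-0.102935+0.000000i  product +0.034527+0.000000i
  m=+1: Y*=+0.120505+0.212625i  Y=+0.479046+0.084752i  product +0.039707+0.112070i
  m=+2: Y*=-0.128888+0.215225i  Y=+0.440282+0.160823i  product -0.091360+0.074032i
  m=+3: Y*=+0.458400+0.010987i  Y=+0.194725+0.112872i  product +0.088022+0.053880i
  m=+4: Y*=-0.155128-0.289684i  Y=+0.052534+0.044288i  product +0.004680-0.022089i
  m=+5: Y*=-0.073638+0.116537i  Y=+0.008903+0.010672i  product -0.001899+0.000252i
  m=+6: Y*=+0.033088+0.001587i  Y=+0.000844+0.001474i  product +0.000026+0.000050i
Accumulated sum +0.112877-0.000000i; after 4π/(2l+1) scaling, +0.109112-0.000000i ⇒ P_6 = 0.109112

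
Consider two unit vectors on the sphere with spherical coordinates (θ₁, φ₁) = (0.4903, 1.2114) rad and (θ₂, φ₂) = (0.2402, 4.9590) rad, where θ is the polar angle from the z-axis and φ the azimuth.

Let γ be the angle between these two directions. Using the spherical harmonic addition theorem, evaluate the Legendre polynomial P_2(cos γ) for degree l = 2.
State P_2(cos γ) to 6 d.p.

0.377353

Term-by-term m-sum for l=2 (normalisation 4π/5 = 2.513274):
  [-2]  conj(Y_{2,-2})(Ω₁) = -0.06446 + 0.05640j ; Y_{2,-2}(Ω₂) = -0.01926 + 0.01035j ; Δ = 0.00066 - 0.00175j
  [-1]  conj(Y_{2,-1})(Ω₁) = 0.11287 + 0.30042j ; Y_{2,-1}(Ω₂) = 0.04358 + 0.17311j ; Δ = -0.04709 + 0.03263j
  [+0]  conj(Y_{2,0})(Ω₁) = 0.42098 + 0.00000j ; Y_{2,0}(Ω₂) = 0.57723 + 0.00000j ; Δ = 0.24300 + 0.00000j
  [+1]  conj(Y_{2,1})(Ω₁) = -0.11287 + 0.30042j ; Y_{2,1}(Ω₂) = -0.04358 + 0.17311j ; Δ = -0.04709 - 0.03263j
  [+2]  conj(Y_{2,2})(Ω₁) = -0.06446 - 0.05640j ; Y_{2,2}(Ω₂) = -0.01926 - 0.01035j ; Δ = 0.00066 + 0.00175j
Accumulated sum 0.15014 - 0.00000j; after 4π/(2l+1) scaling, 0.37735 - 0.00000j ⇒ P_2 = 0.377353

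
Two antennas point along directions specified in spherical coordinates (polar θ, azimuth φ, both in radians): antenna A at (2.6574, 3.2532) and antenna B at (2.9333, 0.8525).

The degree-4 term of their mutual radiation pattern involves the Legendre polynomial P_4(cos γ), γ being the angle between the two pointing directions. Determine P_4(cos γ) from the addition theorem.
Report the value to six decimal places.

-0.247774

Expand P_4 via completeness: Σ_{m} conj(Y_{4,m}) at Ω₁ times Y_{4,m} at Ω₂ —
  m=-4: +0.018742+0.008971i × -0.000780+0.000215i = -0.000017-0.000003i  (running Σ = -0.000017-0.000003i)
  m=-3: +0.105533+0.036717i × +0.009034+0.005972i = +0.000734+0.000962i  (running Σ = +0.000718+0.000959i)
  m=-2: +0.316908+0.071937i × -0.010911-0.080814i = +0.002356-0.026396i  (running Σ = +0.003073-0.025437i)
  m=-1: +0.480979+0.053905i × -0.233106+0.266694i = -0.126495+0.115709i  (running Σ = -0.123422+0.090272i)
  m=0: +0.103241-0.000000i × +0.672111+0.000000i = +0.069389+0.000000i  (running Σ = -0.054033+0.090272i)
  m=1: -0.480979+0.053905i × +0.233106+0.266694i = -0.126495-0.115709i  (running Σ = -0.180528-0.025437i)
  m=2: +0.316908-0.071937i × -0.010911+0.080814i = +0.002356+0.026396i  (running Σ = -0.178173+0.000959i)
  m=3: -0.105533+0.036717i × -0.009034+0.005972i = +0.000734-0.000962i  (running Σ = -0.177439-0.000003i)
  m=4: +0.018742-0.008971i × -0.000780-0.000215i = -0.000017+0.000003i  (running Σ = -0.177455-0.000000i)
Σ over m = -0.177455-0.000000i; ×(4π/9) → -0.247774-0.000000i. Real part: -0.247774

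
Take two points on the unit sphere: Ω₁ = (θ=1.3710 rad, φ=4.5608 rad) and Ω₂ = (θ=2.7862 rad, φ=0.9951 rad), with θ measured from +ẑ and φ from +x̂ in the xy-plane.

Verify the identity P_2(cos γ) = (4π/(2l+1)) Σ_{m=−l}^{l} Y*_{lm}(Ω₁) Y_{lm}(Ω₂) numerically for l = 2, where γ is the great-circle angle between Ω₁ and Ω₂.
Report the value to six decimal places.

Summing Y*_{l m}(θ₁,φ₁)·Y_{l m}(θ₂,φ₂) over m ∈ [−2, 2]; prefactor 4π/(2·2+1) = 2.513274:
  [-2]  conj(Y_{2,-2})(Ω₁) = (-0.354136, 0.110781) ; Y_{2,-2}(Ω₂) = (-0.019045, -0.042715) ; Δ = (0.011476, 0.013017)
  [-1]  conj(Y_{2,-1})(Ω₁) = (-0.022693, -0.148554) ; Y_{2,-1}(Ω₂) = (-0.137203, 0.211395) ; Δ = (0.034517, 0.015585)
  [+0]  conj(Y_{2,0})(Ω₁) = (-0.278122, -0.000000) ; Y_{2,0}(Ω₂) = (0.516225, 0.000000) ; Δ = (-0.143573, -0.000000)
  [+1]  conj(Y_{2,1})(Ω₁) = (0.022693, -0.148554) ; Y_{2,1}(Ω₂) = (0.137203, 0.211395) ; Δ = (0.034517, -0.015585)
  [+2]  conj(Y_{2,2})(Ω₁) = (-0.354136, -0.110781) ; Y_{2,2}(Ω₂) = (-0.019045, 0.042715) ; Δ = (0.011476, -0.013017)
Total Σ_m = (-0.051586, 0.000000). Multiply by 2.513274: (-0.129650, 0.000000). P_2(cos γ) = -0.129650

-0.129650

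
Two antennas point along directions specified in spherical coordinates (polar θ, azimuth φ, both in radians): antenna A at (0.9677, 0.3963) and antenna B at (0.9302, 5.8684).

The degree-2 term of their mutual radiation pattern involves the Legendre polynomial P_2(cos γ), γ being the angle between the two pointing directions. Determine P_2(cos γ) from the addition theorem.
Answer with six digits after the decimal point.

Term-by-term m-sum for l=2 (normalisation 4π/5 = 2.513274):
  term(m=-2) = (-0.003341, 0.064968)   from Y*(Ω₁)=(0.183927, 0.186595), Y(Ω₂)=(0.167645, 0.183150)
  term(m=-1) = (0.092008, 0.096861)   from Y*(Ω₁)=(0.332913, 0.139303), Y(Ω₂)=(0.338798, 0.149184)
  term(m=+0) = (-0.000248, -0.000000)   from Y*(Ω₁)=(-0.010997, -0.000000), Y(Ω₂)=(0.022595, 0.000000)
  term(m=+1) = (0.092008, -0.096861)   from Y*(Ω₁)=(-0.332913, 0.139303), Y(Ω₂)=(-0.338798, 0.149184)
  term(m=+2) = (-0.003341, -0.064968)   from Y*(Ω₁)=(0.183927, -0.186595), Y(Ω₂)=(0.167645, -0.183150)
Σ over m = (0.177087, 0.000000); ×(4π/5) → (0.445067, 0.000000). Real part: 0.445067

0.445067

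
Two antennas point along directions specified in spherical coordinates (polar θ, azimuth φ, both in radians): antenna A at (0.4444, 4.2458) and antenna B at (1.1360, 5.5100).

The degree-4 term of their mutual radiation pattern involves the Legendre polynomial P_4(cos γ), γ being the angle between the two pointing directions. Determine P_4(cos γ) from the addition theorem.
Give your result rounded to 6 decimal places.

Summing Y*_{l m}(θ₁,φ₁)·Y_{l m}(θ₂,φ₂) over m ∈ [−4, 4]; prefactor 4π/(2·4+1) = 1.396263:
  term(m=-4) = 0.00153 + 0.00426j   from Y*(Ω₁)=-0.00440 - 0.01446j, Y(Ω₂)=-0.29907 + 0.01462j
  term(m=-3) = -0.02810 + 0.02140j   from Y*(Ω₁)=0.08849 + 0.01528j, Y(Ω₂)=-0.26776 + 0.28813j
  term(m=-2) = -0.01585 - 0.01115j   from Y*(Ω₁)=-0.17322 + 0.23381j, Y(Ω₂)=0.00163 + 0.06658j
  term(m=-1) = -0.04766 + 0.15053j   from Y*(Ω₁)=-0.22355 - 0.44383j, Y(Ω₂)=-0.22740 - 0.22191j
  term(m=+0) = -0.02463 + 0.00000j   from Y*(Ω₁)=0.19068 + 0.00000j, Y(Ω₂)=-0.12917 + 0.00000j
  term(m=+1) = -0.04766 - 0.15053j   from Y*(Ω₁)=0.22355 - 0.44383j, Y(Ω₂)=0.22740 - 0.22191j
  term(m=+2) = -0.01585 + 0.01115j   from Y*(Ω₁)=-0.17322 - 0.23381j, Y(Ω₂)=0.00163 - 0.06658j
  term(m=+3) = -0.02810 - 0.02140j   from Y*(Ω₁)=-0.08849 + 0.01528j, Y(Ω₂)=0.26776 + 0.28813j
  term(m=+4) = 0.00153 - 0.00426j   from Y*(Ω₁)=-0.00440 + 0.01446j, Y(Ω₂)=-0.29907 - 0.01462j
Total Σ_m = -0.20477 - 0.00000j. Multiply by 1.396263: -0.28592 - 0.00000j. P_4(cos γ) = -0.285917

-0.285917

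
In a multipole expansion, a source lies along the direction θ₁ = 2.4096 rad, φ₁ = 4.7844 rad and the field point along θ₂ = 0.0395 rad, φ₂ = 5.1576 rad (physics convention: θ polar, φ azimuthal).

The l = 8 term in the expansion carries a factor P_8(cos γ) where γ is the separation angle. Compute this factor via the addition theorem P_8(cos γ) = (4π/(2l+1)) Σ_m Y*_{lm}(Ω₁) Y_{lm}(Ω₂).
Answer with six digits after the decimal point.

Term-by-term m-sum for l=8 (normalisation 4π/17 = 0.739198):
  m=-8: 0.01721 + 0.01118j × -0.00000 + 0.00000j = -0.00000 - 0.00000j  (running Σ = -0.00000 - 0.00000j)
  m=-7: 0.04413 - 0.08000j × -0.00000 + 0.00000j = 0.00000 + 0.00000j  (running Σ = 0.00000 + 0.00000j)
  m=-6: -0.22240 - 0.10255j × 0.00000 + 0.00000j = -0.00000 - 0.00000j  (running Σ = -0.00000 - 0.00000j)
  m=-5: -0.15061 + 0.40008j × 0.00000 - 0.00000j = 0.00000 + 0.00000j  (running Σ = 0.00000 + 0.00000j)
  m=-4: 0.42156 + 0.12490j × -0.00001 - 0.00003j = 0.00000 - 0.00001j  (running Σ = 0.00000 - 0.00001j)
  m=-3: 0.02303 - 0.10492j × -0.00083 - 0.00020j = -0.00004 + 0.00008j  (running Σ = -0.00004 + 0.00007j)
  m=-2: 0.32750 + 0.04750j × -0.01004 + 0.01240j = -0.00388 + 0.00359j  (running Σ = -0.00392 + 0.00365j)
  m=-1: 0.02017 - 0.27966j × 0.08278 + 0.17348j = 0.05019 - 0.01965j  (running Σ = 0.04627 - 0.01600j)
  m=0: 0.25274 + 0.00000j × 1.13067 + 0.00000j = 0.28577 + 0.00000j  (running Σ = 0.33204 - 0.01600j)
  m=1: -0.02017 - 0.27966j × -0.08278 + 0.17348j = 0.05019 + 0.01965j  (running Σ = 0.38222 + 0.00365j)
  m=2: 0.32750 - 0.04750j × -0.01004 - 0.01240j = -0.00388 - 0.00359j  (running Σ = 0.37834 + 0.00007j)
  m=3: -0.02303 - 0.10492j × 0.00083 - 0.00020j = -0.00004 - 0.00008j  (running Σ = 0.37830 - 0.00001j)
  m=4: 0.42156 - 0.12490j × -0.00001 + 0.00003j = 0.00000 + 0.00001j  (running Σ = 0.37831 + 0.00000j)
  m=5: 0.15061 + 0.40008j × -0.00000 - 0.00000j = 0.00000 - 0.00000j  (running Σ = 0.37831 - 0.00000j)
  m=6: -0.22240 + 0.10255j × 0.00000 - 0.00000j = -0.00000 + 0.00000j  (running Σ = 0.37831 + 0.00000j)
  m=7: -0.04413 - 0.08000j × 0.00000 + 0.00000j = 0.00000 - 0.00000j  (running Σ = 0.37831 - 0.00000j)
  m=8: 0.01721 - 0.01118j × -0.00000 - 0.00000j = -0.00000 + 0.00000j  (running Σ = 0.37831 - 0.00000j)
Accumulated sum 0.37831 - 0.00000j; after 4π/(2l+1) scaling, 0.27964 - 0.00000j ⇒ P_8 = 0.279643

0.279643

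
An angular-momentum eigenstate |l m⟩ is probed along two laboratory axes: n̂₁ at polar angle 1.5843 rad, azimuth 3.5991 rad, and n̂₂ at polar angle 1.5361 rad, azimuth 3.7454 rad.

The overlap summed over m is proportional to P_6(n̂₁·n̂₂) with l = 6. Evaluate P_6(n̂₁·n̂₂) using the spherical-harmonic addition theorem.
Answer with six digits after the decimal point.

0.765795

Term-by-term m-sum for l=6 (normalisation 4π/13 = 0.966644):
  m=-6: Y*=-0.445353+0.186483i  Y=-0.426670+0.222808i  product +0.148469-0.178795i
  m=-5: Y*=-0.014838+0.017029i  Y=+0.057442+0.007075i  product -0.000973+0.000873i
  m=-4: Y*=+0.091240-0.344043i  Y=+0.262564+0.233259i  product +0.104208-0.069051i
  m=-3: Y*=-0.005193-0.025846i  Y=-0.016055-0.065427i  product -0.001608+0.000755i
  m=-2: Y*=+0.197914+0.257243i  Y=+0.113066-0.297512i  product +0.098910-0.029796i
  m=-1: Y*=+0.024925+0.012272i  Y=-0.058362+0.040254i  product -0.001949+0.000287i
  m=+0: Y*=-0.316630-0.000000i  Y=-0.309843+0.000000i  product +0.098105+0.000000i
  m=+1: Y*=-0.024925+0.012272i  Y=+0.058362+0.040254i  product -0.001949-0.000287i
  m=+2: Y*=+0.197914-0.257243i  Y=+0.113066+0.297512i  product +0.098910+0.029796i
  m=+3: Y*=+0.005193-0.025846i  Y=+0.016055-0.065427i  product -0.001608-0.000755i
  m=+4: Y*=+0.091240+0.344043i  Y=+0.262564-0.233259i  product +0.104208+0.069051i
  m=+5: Y*=+0.014838+0.017029i  Y=-0.057442+0.007075i  product -0.000973-0.000873i
  m=+6: Y*=-0.445353-0.186483i  Y=-0.426670-0.222808i  product +0.148469+0.178795i
Accumulated sum +0.792220+0.000000i; after 4π/(2l+1) scaling, +0.765795+0.000000i ⇒ P_6 = 0.765795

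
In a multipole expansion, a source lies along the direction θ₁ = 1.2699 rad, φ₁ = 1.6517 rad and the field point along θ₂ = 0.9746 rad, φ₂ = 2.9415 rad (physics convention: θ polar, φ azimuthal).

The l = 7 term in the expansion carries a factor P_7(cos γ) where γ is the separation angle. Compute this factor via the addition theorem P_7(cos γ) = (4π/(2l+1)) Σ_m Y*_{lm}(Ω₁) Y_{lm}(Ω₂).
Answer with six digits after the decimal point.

-0.050045

Summing Y*_{l m}(θ₁,φ₁)·Y_{l m}(θ₂,φ₂) over m ∈ [−7, 7]; prefactor 4π/(2·7+1) = 0.837758:
  m=-7: Y*=+0.194470-0.305868i  Y=-0.022492-0.130912i  product -0.044416-0.018579i
  m=-6: Y*=-0.372232-0.196361i  Y=+0.122031+0.314400i  product +0.016312-0.140992i
  m=-5: Y*=-0.016285+0.038038i  Y=-0.238155-0.371282i  product +0.018001-0.003013i
  m=-4: Y*=-0.318799-0.106927i  Y=+0.147819+0.152313i  product -0.030838-0.064363i
  m=-3: Y*=-0.039240+0.158487i  Y=+0.185902+0.127258i  product -0.027464+0.024469i
  m=-2: Y*=-0.268882-0.043891i  Y=-0.302844-0.128106i  product +0.075807+0.047738i
  m=-1: Y*=-0.016416+0.202464i  Y=-0.093424-0.018947i  product +0.005370-0.018604i
  m=+0: Y*=-0.250685-0.000000i  Y=+0.340187+0.000000i  product -0.085280-0.000000i
  m=+1: Y*=+0.016416+0.202464i  Y=+0.093424-0.018947i  product +0.005370+0.018604i
  m=+2: Y*=-0.268882+0.043891i  Y=-0.302844+0.128106i  product +0.075807-0.047738i
  m=+3: Y*=+0.039240+0.158487i  Y=-0.185902+0.127258i  product -0.027464-0.024469i
  m=+4: Y*=-0.318799+0.106927i  Y=+0.147819-0.152313i  product -0.030838+0.064363i
  m=+5: Y*=+0.016285+0.038038i  Y=+0.238155-0.371282i  product +0.018001+0.003013i
  m=+6: Y*=-0.372232+0.196361i  Y=+0.122031-0.314400i  product +0.016312+0.140992i
  m=+7: Y*=-0.194470-0.305868i  Y=+0.022492-0.130912i  product -0.044416+0.018579i
Σ over m = -0.059736+0.000000i; ×(4π/15) → -0.050045+0.000000i. Real part: -0.050045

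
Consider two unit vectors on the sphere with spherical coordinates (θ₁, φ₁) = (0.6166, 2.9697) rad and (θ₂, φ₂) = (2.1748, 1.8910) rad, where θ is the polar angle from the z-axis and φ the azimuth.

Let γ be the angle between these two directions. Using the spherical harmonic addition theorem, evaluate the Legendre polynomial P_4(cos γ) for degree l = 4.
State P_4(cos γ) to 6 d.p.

0.175878

Expand P_4 via completeness: Σ_{m} conj(Y_{4,m}) at Ω₁ times Y_{4,m} at Ω₂ —
  [-4]  conj(Y_{4,-4})(Ω₁) = +0.038240-0.031405i ; Y_{4,-4}(Ω₂) = +0.058071-0.194611i ; Δ = -0.003891-0.009266i
  [-3]  conj(Y_{4,-3})(Ω₁) = -0.171782+0.097373i ; Y_{4,-3}(Ω₂) = -0.324843-0.227128i ; Δ = +0.077918+0.007386i
  [-2]  conj(Y_{4,-2})(Ω₁) = +0.385379-0.137966i ; Y_{4,-2}(Ω₂) = -0.228582+0.170334i ; Δ = -0.064590+0.097180i
  [-1]  conj(Y_{4,-1})(Ω₁) = -0.364877+0.063345i ; Y_{4,-1}(Ω₂) = -0.051656-0.155770i ; Δ = +0.028715+0.053565i
  [+0]  conj(Y_{4,0})(Ω₁) = -0.154660-0.000000i ; Y_{4,0}(Ω₂) = -0.321082+0.000000i ; Δ = +0.049659+0.000000i
  [+1]  conj(Y_{4,1})(Ω₁) = +0.364877+0.063345i ; Y_{4,1}(Ω₂) = +0.051656-0.155770i ; Δ = +0.028715-0.053565i
  [+2]  conj(Y_{4,2})(Ω₁) = +0.385379+0.137966i ; Y_{4,2}(Ω₂) = -0.228582-0.170334i ; Δ = -0.064590-0.097180i
  [+3]  conj(Y_{4,3})(Ω₁) = +0.171782+0.097373i ; Y_{4,3}(Ω₂) = +0.324843-0.227128i ; Δ = +0.077918-0.007386i
  [+4]  conj(Y_{4,4})(Ω₁) = +0.038240+0.031405i ; Y_{4,4}(Ω₂) = +0.058071+0.194611i ; Δ = -0.003891+0.009266i
Total Σ_m = +0.125963+0.000000i. Multiply by 1.396263: +0.175878+0.000000i. P_4(cos γ) = 0.175878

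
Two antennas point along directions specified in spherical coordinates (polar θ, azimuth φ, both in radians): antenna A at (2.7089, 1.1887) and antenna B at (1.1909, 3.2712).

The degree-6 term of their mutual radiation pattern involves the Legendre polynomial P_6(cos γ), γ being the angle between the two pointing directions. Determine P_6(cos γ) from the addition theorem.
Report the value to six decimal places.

0.300451

Expand P_6 via completeness: Σ_{m} conj(Y_{6,m}) at Ω₁ times Y_{6,m} at Ω₂ —
  term(m=-6) = (0.000812, 0.000058)   from Y*(Ω₁)=(0.001735, 0.001971), Y(Ω₂)=(0.220857, -0.217458)
  term(m=-5) = (0.004649, -0.007048)   from Y*(Ω₁)=(-0.018569, 0.006562), Y(Ω₂)=(-0.341800, 0.258780)
  term(m=-4) = (-0.005547, -0.010758)   from Y*(Ω₁)=(0.003772, -0.088886), Y(Ω₂)=(0.118174, -0.067416)
  term(m=-3) = (0.076061, 0.002715)   from Y*(Ω₁)=(0.240994, 0.108927), Y(Ω₂)=(0.266301, -0.109098)
  term(m=-2) = (0.061149, -0.100323)   from Y*(Ω₁)=(-0.354741, 0.340006), Y(Ω₂)=(-0.231118, 0.061288)
  term(m=-1) = (0.043931, 0.078225)   from Y*(Ω₁)=(-0.157326, -0.391507), Y(Ω₂)=(-0.210848, 0.027481)
  term(m=+0) = (-0.051290, -0.000000)   from Y*(Ω₁)=(-0.197614, -0.000000), Y(Ω₂)=(0.259545, 0.000000)
  term(m=+1) = (0.043931, -0.078225)   from Y*(Ω₁)=(0.157326, -0.391507), Y(Ω₂)=(0.210848, 0.027481)
  term(m=+2) = (0.061149, 0.100323)   from Y*(Ω₁)=(-0.354741, -0.340006), Y(Ω₂)=(-0.231118, -0.061288)
  term(m=+3) = (0.076061, -0.002715)   from Y*(Ω₁)=(-0.240994, 0.108927), Y(Ω₂)=(-0.266301, -0.109098)
  term(m=+4) = (-0.005547, 0.010758)   from Y*(Ω₁)=(0.003772, 0.088886), Y(Ω₂)=(0.118174, 0.067416)
  term(m=+5) = (0.004649, 0.007048)   from Y*(Ω₁)=(0.018569, 0.006562), Y(Ω₂)=(0.341800, 0.258780)
  term(m=+6) = (0.000812, -0.000058)   from Y*(Ω₁)=(0.001735, -0.001971), Y(Ω₂)=(0.220857, 0.217458)
Σ over m = (0.310819, -0.000000); ×(4π/13) → (0.300451, -0.000000). Real part: 0.300451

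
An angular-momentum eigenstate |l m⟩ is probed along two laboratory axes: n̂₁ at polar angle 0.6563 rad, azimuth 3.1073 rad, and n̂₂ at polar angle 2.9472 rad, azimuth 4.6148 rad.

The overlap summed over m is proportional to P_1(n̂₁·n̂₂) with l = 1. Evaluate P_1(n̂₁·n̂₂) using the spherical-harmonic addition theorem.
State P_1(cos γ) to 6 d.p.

-0.769878

Expand P_1 via completeness: Σ_{m} conj(Y_{1,m}) at Ω₁ times Y_{1,m} at Ω₂ —
  [-1]  conj(Y_{1,-1})(Ω₁) = -0.21069 + 0.00723j ; Y_{1,-1}(Ω₂) = -0.00650 + 0.06642j ; Δ = 0.00089 - 0.01404j
  [+0]  conj(Y_{1,0})(Ω₁) = 0.38710 + 0.00000j ; Y_{1,0}(Ω₂) = -0.47940 + 0.00000j ; Δ = -0.18557 + 0.00000j
  [+1]  conj(Y_{1,1})(Ω₁) = 0.21069 + 0.00723j ; Y_{1,1}(Ω₂) = 0.00650 + 0.06642j ; Δ = 0.00089 + 0.01404j
Accumulated sum -0.18379 + 0.00000j; after 4π/(2l+1) scaling, -0.76988 + 0.00000j ⇒ P_1 = -0.769878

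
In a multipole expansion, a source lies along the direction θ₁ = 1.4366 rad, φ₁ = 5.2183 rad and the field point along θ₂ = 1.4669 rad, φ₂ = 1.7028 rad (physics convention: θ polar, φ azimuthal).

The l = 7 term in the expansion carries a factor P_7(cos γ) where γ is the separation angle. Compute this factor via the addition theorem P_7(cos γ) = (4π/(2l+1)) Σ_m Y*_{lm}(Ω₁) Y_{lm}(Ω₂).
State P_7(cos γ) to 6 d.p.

0.354651

Expand P_7 via completeness: Σ_{m} conj(Y_{7,m}) at Ω₁ times Y_{7,m} at Ω₂ —
  m=-7: Y*=(0.182702, -0.432390)  Y=(0.384227, 0.290138)  product (0.195652, -0.113127)
  m=-6: Y*=(0.235787, -0.025118)  Y=(-0.131943, 0.133703)  product (-0.027752, 0.034840)
  m=-5: Y*=(-0.154613, -0.220261)  Y=(0.188357, 0.242686)  product (0.024332, -0.079010)
  m=-4: Y*=(0.114662, -0.235652)  Y=(-0.184013, 0.107326)  product (0.004192, 0.055669)
  m=-3: Y*=(-0.200465, 0.010647)  Y=(0.096855, 0.231656)  product (-0.021883, -0.045408)
  m=-2: Y*=(-0.142570, -0.227921)  Y=(-0.214357, 0.057944)  product (0.043768, 0.040595)
  m=-1: Y*=(-0.084037, 0.151690)  Y=(0.030142, 0.227014)  product (-0.036969, -0.014505)
  m=+0: Y*=(-0.270251, -0.000000)  Y=(-0.224431, 0.000000)  product (0.060653, 0.000000)
  m=+1: Y*=(0.084037, 0.151690)  Y=(-0.030142, 0.227014)  product (-0.036969, 0.014505)
  m=+2: Y*=(-0.142570, 0.227921)  Y=(-0.214357, -0.057944)  product (0.043768, -0.040595)
  m=+3: Y*=(0.200465, 0.010647)  Y=(-0.096855, 0.231656)  product (-0.021883, 0.045408)
  m=+4: Y*=(0.114662, 0.235652)  Y=(-0.184013, -0.107326)  product (0.004192, -0.055669)
  m=+5: Y*=(0.154613, -0.220261)  Y=(-0.188357, 0.242686)  product (0.024332, 0.079010)
  m=+6: Y*=(0.235787, 0.025118)  Y=(-0.131943, -0.133703)  product (-0.027752, -0.034840)
  m=+7: Y*=(-0.182702, -0.432390)  Y=(-0.384227, 0.290138)  product (0.195652, 0.113127)
Total Σ_m = (0.423333, -0.000000). Multiply by 0.837758: (0.354651, -0.000000). P_7(cos γ) = 0.354651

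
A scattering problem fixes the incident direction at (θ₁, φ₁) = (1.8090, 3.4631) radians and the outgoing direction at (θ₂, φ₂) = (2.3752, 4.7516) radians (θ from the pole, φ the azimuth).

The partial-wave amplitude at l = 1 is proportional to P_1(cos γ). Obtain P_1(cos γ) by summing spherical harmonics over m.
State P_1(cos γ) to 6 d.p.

0.357727

Summing Y*_{l m}(θ₁,φ₁)·Y_{l m}(θ₂,φ₂) over m ∈ [−1, 1]; prefactor 4π/(2·1+1) = 4.188790:
  m=-1: Y*=(-0.318535, -0.106092)  Y=(0.009393, 0.239430)  product (0.022410, -0.077264)
  m=+0: Y*=(-0.115289, -0.000000)  Y=(-0.351998, 0.000000)  product (0.040582, 0.000000)
  m=+1: Y*=(0.318535, -0.106092)  Y=(-0.009393, 0.239430)  product (0.022410, 0.077264)
Total Σ_m = (0.085401, 0.000000). Multiply by 4.188790: (0.357727, 0.000000). P_1(cos γ) = 0.357727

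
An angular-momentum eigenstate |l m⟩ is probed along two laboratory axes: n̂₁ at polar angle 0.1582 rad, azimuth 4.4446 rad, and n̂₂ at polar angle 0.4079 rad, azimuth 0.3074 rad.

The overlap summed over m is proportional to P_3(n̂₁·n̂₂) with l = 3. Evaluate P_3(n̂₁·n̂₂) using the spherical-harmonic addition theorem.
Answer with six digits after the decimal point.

0.351726

Summing Y*_{l m}(θ₁,φ₁)·Y_{l m}(θ₂,φ₂) over m ∈ [−3, 3]; prefactor 4π/(2·3+1) = 1.795196:
  m=-3: 0.00117 + 0.00113j × 0.01573 - 0.02075j = 0.00004 - 0.00001j  (running Σ = 0.00004 - 0.00001j)
  m=-2: -0.02154 + 0.01278j × 0.12059 - 0.08515j = -0.00151 + 0.00338j  (running Σ = -0.00147 + 0.00337j)
  m=-1: -0.05222 - 0.19030j × 0.39262 - 0.12464j = -0.04422 - 0.06821j  (running Σ = -0.04569 - 0.06484j)
  m=0: 0.69130 + 0.00000j × 0.41560 + 0.00000j = 0.28730 + 0.00000j  (running Σ = 0.24161 - 0.06484j)
  m=1: 0.05222 - 0.19030j × -0.39262 - 0.12464j = -0.04422 + 0.06821j  (running Σ = 0.19739 + 0.00337j)
  m=2: -0.02154 - 0.01278j × 0.12059 + 0.08515j = -0.00151 - 0.00338j  (running Σ = 0.19588 - 0.00001j)
  m=3: -0.00117 + 0.00113j × -0.01573 - 0.02075j = 0.00004 + 0.00001j  (running Σ = 0.19593 + 0.00000j)
Accumulated sum 0.19593 + 0.00000j; after 4π/(2l+1) scaling, 0.35173 + 0.00000j ⇒ P_3 = 0.351726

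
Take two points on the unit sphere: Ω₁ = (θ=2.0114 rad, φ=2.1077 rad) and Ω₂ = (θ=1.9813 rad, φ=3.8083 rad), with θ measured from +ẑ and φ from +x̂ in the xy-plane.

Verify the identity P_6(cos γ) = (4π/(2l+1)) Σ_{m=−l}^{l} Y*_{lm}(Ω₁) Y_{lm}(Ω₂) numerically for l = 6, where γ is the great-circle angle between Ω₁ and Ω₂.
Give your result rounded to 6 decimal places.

-0.286886

Addition theorem: P_6(cos γ) = (4π/13) Σ_m Y*_{lm}(Ω₁) Y_{lm}(Ω₂), m = −6…6:
  [-6]  conj(Y_{6,-6})(Ω₁) = +0.263677+0.021094i ; Y_{6,-6}(Ω₂) = -0.187599+0.217313i ; Δ = -0.054049+0.053343i
  [-5]  conj(Y_{6,-5})(Ω₁) = +0.190680+0.387711i ; Y_{6,-5}(Ω₂) = -0.424885+0.082571i ; Δ = -0.113031-0.148988i
  [-4]  conj(Y_{6,-4})(Ω₁) = -0.130332+0.200317i ; Y_{6,-4}(Ω₂) = -0.168635-0.086674i ; Δ = +0.039341-0.022484i
  [-3]  conj(Y_{6,-3})(Ω₁) = +0.205246+0.008197i ; Y_{6,-3}(Ω₂) = +0.104117+0.227426i ; Δ = +0.019505+0.047532i
  [-2]  conj(Y_{6,-2})(Ω₁) = +0.150193+0.276906i ; Y_{6,-2}(Ω₂) = -0.066302+0.274041i ; Δ = -0.085842+0.022800i
  [-1]  conj(Y_{6,-1})(Ω₁) = +0.051622-0.086726i ; Y_{6,-1}(Ω₂) = +0.125486-0.098746i ; Δ = -0.002086-0.015980i
  [+0]  conj(Y_{6,0})(Ω₁) = +0.322110-0.000000i ; Y_{6,0}(Ω₂) = +0.296600+0.000000i ; Δ = +0.095538+0.000000i
  [+1]  conj(Y_{6,1})(Ω₁) = -0.051622-0.086726i ; Y_{6,1}(Ω₂) = -0.125486-0.098746i ; Δ = -0.002086+0.015980i
  [+2]  conj(Y_{6,2})(Ω₁) = +0.150193-0.276906i ; Y_{6,2}(Ω₂) = -0.066302-0.274041i ; Δ = -0.085842-0.022800i
  [+3]  conj(Y_{6,3})(Ω₁) = -0.205246+0.008197i ; Y_{6,3}(Ω₂) = -0.104117+0.227426i ; Δ = +0.019505-0.047532i
  [+4]  conj(Y_{6,4})(Ω₁) = -0.130332-0.200317i ; Y_{6,4}(Ω₂) = -0.168635+0.086674i ; Δ = +0.039341+0.022484i
  [+5]  conj(Y_{6,5})(Ω₁) = -0.190680+0.387711i ; Y_{6,5}(Ω₂) = +0.424885+0.082571i ; Δ = -0.113031+0.148988i
  [+6]  conj(Y_{6,6})(Ω₁) = +0.263677-0.021094i ; Y_{6,6}(Ω₂) = -0.187599-0.217313i ; Δ = -0.054049-0.053343i
Σ over m = -0.296785+0.000000i; ×(4π/13) → -0.286886+0.000000i. Real part: -0.286886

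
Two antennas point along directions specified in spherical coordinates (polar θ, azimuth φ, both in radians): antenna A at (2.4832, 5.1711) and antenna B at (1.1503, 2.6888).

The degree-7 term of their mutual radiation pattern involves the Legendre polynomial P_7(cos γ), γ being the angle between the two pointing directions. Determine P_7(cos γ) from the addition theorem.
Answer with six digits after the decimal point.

Addition theorem: P_7(cos γ) = (4π/15) Σ_m Y*_{lm}(Ω₁) Y_{lm}(Ω₂), m = −7…7:
  m=-7: 0.00111 - 0.01601j × 0.26409 + 0.00738j = 0.00041 - 0.00422j  (running Σ = 0.00041 - 0.00422j)
  m=-6: -0.07183 + 0.02947j × -0.40274 + 0.18219j = 0.02356 - 0.02496j  (running Σ = 0.02397 - 0.02918j)
  m=-5: 0.16832 + 0.14845j × 0.17336 - 0.20870j = 0.06016 - 0.00939j  (running Σ = 0.08414 - 0.03857j)
  m=-4: 0.10899 - 0.40311j × 0.04129 - 0.16846j = -0.06341 - 0.03501j  (running Σ = 0.02073 - 0.07357j)
  m=-3: -0.43961 + 0.08667j × 0.07146 + 0.33134j = -0.06013 - 0.13947j  (running Σ = -0.03941 - 0.21304j)
  m=-2: 0.06065 + 0.07923j × 0.02105 + 0.02683j = -0.00085 + 0.00329j  (running Σ = -0.04026 - 0.20975j)
  m=-1: -0.15982 + 0.32363j × -0.30076 - 0.14632j = 0.09542 - 0.07395j  (running Σ = 0.05516 - 0.28369j)
  m=0: 0.22269 + 0.00000j × 0.00649 + 0.00000j = 0.00144 + 0.00000j  (running Σ = 0.05661 - 0.28369j)
  m=1: 0.15982 + 0.32363j × 0.30076 - 0.14632j = 0.09542 + 0.07395j  (running Σ = 0.15203 - 0.20975j)
  m=2: 0.06065 - 0.07923j × 0.02105 - 0.02683j = -0.00085 - 0.00329j  (running Σ = 0.15118 - 0.21304j)
  m=3: 0.43961 + 0.08667j × -0.07146 + 0.33134j = -0.06013 + 0.13947j  (running Σ = 0.09105 - 0.07357j)
  m=4: 0.10899 + 0.40311j × 0.04129 + 0.16846j = -0.06341 + 0.03501j  (running Σ = 0.02764 - 0.03857j)
  m=5: -0.16832 + 0.14845j × -0.17336 - 0.20870j = 0.06016 + 0.00939j  (running Σ = 0.08780 - 0.02918j)
  m=6: -0.07183 - 0.02947j × -0.40274 - 0.18219j = 0.02356 + 0.02496j  (running Σ = 0.11136 - 0.00422j)
  m=7: -0.00111 - 0.01601j × -0.26409 + 0.00738j = 0.00041 + 0.00422j  (running Σ = 0.11177 - 0.00000j)
Total Σ_m = 0.11177 - 0.00000j. Multiply by 0.837758: 0.09364 - 0.00000j. P_7(cos γ) = 0.093640

0.093640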